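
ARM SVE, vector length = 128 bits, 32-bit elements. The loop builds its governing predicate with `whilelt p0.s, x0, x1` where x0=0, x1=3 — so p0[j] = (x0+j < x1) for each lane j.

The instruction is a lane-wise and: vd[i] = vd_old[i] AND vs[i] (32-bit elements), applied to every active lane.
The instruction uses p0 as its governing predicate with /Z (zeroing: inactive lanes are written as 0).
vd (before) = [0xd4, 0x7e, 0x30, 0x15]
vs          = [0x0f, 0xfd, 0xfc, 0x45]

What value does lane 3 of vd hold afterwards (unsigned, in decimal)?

register lanes = 128/32 = 4
active while 0+j < 3, i.e. j ∈ [0,3) capped at 4 ⇒ 3
lane  0: and(0xd4,0x0f) ⇒ 0x04
lane  1: and(0x7e,0xfd) ⇒ 0x7c
lane  2: and(0x30,0xfc) ⇒ 0x30
lane  3: tail/zero ⇒ 0x00

vd[3] = 0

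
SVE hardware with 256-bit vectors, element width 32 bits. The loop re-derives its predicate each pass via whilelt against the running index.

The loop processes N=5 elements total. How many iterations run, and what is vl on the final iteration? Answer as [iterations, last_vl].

lane count: 256 div 32 = 8
5 elements at 8/iter → 1 passes, remainder 5 on the last

[iterations, last_vl] = [1, 5]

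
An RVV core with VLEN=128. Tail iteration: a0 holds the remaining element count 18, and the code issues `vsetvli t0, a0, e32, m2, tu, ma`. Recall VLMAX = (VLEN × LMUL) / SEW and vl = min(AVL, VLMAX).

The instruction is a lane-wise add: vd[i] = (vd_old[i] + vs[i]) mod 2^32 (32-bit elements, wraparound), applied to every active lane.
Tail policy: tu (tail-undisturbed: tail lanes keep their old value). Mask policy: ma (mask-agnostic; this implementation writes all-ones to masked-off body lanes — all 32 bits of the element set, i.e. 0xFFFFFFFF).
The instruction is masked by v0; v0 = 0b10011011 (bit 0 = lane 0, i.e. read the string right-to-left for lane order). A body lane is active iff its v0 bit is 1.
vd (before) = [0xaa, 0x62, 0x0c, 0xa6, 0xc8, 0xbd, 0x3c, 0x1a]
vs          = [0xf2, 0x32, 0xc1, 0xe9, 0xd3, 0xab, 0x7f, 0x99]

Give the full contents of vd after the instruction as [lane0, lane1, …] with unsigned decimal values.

VLMAX = VLEN×LMUL/SEW = 128×2/32 = 8
vl ← min(18, 8) = 8
vd[0] add(0xaa,0xf2) -> 0x19c
vd[1] add(0x62,0x32) -> 0x94
vd[2] mask-off/ones -> 0xffffffff
vd[3] add(0xa6,0xe9) -> 0x18f
vd[4] add(0xc8,0xd3) -> 0x19b
vd[5] mask-off/ones -> 0xffffffff
vd[6] mask-off/ones -> 0xffffffff
vd[7] add(0x1a,0x99) -> 0xb3

vd = [412, 148, 4294967295, 399, 411, 4294967295, 4294967295, 179]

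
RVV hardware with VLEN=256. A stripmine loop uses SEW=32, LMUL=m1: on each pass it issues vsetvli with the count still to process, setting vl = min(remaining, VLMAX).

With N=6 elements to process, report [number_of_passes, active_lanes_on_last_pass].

lanes per group: 256·1/32 = 8
iterations = ceil(6/8) = 1; final-pass vl = 6

[iterations, last_vl] = [1, 6]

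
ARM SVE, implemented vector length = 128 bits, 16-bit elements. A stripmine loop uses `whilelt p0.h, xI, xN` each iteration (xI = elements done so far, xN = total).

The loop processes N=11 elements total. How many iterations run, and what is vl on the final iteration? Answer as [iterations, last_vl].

[iterations, last_vl] = [2, 3]

register lanes = 128/16 = 8
11 elements at 8/iter → 2 passes, remainder 3 on the last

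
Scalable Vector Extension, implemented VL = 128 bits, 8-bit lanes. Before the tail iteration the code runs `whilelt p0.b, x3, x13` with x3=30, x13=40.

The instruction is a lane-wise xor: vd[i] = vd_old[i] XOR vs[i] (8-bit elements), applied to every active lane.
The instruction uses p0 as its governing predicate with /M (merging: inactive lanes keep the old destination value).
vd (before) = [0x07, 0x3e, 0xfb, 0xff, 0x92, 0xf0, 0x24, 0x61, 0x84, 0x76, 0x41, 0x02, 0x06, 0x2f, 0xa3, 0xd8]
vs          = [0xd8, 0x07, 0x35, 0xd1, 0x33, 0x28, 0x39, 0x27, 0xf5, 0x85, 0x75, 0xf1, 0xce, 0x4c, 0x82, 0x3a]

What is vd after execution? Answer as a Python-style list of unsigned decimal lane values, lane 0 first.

vd = [223, 57, 206, 46, 161, 216, 29, 70, 113, 243, 65, 2, 6, 47, 163, 216]

register lanes = 128/8 = 16
p0[j] = (30+j < 40); true for j=0..9 → 10 lanes set
lane  0: xor(0x07,0xd8) ⇒ 0xdf
lane  1: xor(0x3e,0x07) ⇒ 0x39
lane  2: xor(0xfb,0x35) ⇒ 0xce
lane  3: xor(0xff,0xd1) ⇒ 0x2e
lane  4: xor(0x92,0x33) ⇒ 0xa1
lane  5: xor(0xf0,0x28) ⇒ 0xd8
lane  6: xor(0x24,0x39) ⇒ 0x1d
lane  7: xor(0x61,0x27) ⇒ 0x46
lane  8: xor(0x84,0xf5) ⇒ 0x71
lane  9: xor(0x76,0x85) ⇒ 0xf3
lane 10: tail/keep ⇒ 0x41
lane 11: tail/keep ⇒ 0x02
lane 12: tail/keep ⇒ 0x06
lane 13: tail/keep ⇒ 0x2f
lane 14: tail/keep ⇒ 0xa3
lane 15: tail/keep ⇒ 0xd8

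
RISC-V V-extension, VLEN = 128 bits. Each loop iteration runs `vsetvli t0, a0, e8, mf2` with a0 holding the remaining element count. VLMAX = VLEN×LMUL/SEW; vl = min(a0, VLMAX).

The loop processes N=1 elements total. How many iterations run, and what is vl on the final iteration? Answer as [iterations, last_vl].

[iterations, last_vl] = [1, 1]

VLMAX = VLEN×LMUL/SEW = 128×1/2/8 = 8
N=1: ⌈1/8⌉ = 1 iters; last vl = 1 − 0×8 = 1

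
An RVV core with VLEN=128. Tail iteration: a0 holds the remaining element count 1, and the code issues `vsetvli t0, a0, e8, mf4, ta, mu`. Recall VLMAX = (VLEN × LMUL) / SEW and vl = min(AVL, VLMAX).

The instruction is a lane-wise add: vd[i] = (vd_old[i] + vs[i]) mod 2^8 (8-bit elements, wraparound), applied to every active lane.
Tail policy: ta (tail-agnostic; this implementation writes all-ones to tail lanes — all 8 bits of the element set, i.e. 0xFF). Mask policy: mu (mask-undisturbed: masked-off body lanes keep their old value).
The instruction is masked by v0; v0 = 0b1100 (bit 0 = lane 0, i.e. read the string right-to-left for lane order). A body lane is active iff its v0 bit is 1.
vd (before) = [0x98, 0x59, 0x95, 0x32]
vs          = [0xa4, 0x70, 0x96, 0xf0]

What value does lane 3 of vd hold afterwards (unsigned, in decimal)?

vd[3] = 255

lanes per group: 128·1/4/8 = 4
AVL=1 ≤ VLMAX=4, so vl = 1
[0] mask-off/keep = 0x98
[1] tail/ones = 0xff
[2] tail/ones = 0xff
[3] tail/ones = 0xff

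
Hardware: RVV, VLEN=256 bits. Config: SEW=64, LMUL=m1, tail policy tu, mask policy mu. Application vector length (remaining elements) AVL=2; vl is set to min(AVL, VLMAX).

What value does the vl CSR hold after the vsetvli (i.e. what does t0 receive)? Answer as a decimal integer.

vl = 2

lanes per group: 256·1/64 = 4
vl = min(AVL, VLMAX) = min(2, 4) = 2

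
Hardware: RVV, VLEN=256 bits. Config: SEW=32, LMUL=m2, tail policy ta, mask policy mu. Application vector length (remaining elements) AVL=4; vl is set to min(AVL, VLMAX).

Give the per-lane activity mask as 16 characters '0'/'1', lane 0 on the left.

VLMAX = (256 × 2) / 32 = 16 lanes
AVL=4 ≤ VLMAX=16, so vl = 4
bits (lane 0 leftmost): 1111000000000000

predicate = 1111000000000000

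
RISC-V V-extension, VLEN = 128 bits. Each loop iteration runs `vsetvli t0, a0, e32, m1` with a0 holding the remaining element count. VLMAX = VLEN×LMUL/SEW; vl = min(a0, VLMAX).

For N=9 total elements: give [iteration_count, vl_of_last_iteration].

[iterations, last_vl] = [3, 1]

VLMAX = (128 × 1) / 32 = 4 lanes
9 elements at 4/iter → 3 passes, remainder 1 on the last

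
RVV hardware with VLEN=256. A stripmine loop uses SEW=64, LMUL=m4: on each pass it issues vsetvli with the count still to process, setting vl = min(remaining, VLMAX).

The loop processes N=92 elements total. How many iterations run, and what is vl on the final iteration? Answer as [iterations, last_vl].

VLMAX = (256 × 4) / 64 = 16 lanes
N=92: ⌈92/16⌉ = 6 iters; last vl = 92 − 5×16 = 12

[iterations, last_vl] = [6, 12]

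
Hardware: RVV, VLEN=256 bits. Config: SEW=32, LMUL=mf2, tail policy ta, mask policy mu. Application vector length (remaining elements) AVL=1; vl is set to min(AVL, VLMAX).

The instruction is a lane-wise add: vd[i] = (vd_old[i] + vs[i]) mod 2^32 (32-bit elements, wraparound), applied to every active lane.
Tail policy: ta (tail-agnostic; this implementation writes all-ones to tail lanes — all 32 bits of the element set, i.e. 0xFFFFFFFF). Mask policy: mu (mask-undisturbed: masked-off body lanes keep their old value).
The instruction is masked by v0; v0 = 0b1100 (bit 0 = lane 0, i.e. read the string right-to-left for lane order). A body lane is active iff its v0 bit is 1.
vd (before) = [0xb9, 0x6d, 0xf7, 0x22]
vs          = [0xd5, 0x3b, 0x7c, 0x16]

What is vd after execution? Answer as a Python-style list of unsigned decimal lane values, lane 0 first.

vd = [185, 4294967295, 4294967295, 4294967295]

VLMAX = (256 × 1/2) / 32 = 4 lanes
AVL=1 ≤ VLMAX=4, so vl = 1
vd[0] mask-off/keep -> 0xb9
vd[1] tail/ones -> 0xffffffff
vd[2] tail/ones -> 0xffffffff
vd[3] tail/ones -> 0xffffffff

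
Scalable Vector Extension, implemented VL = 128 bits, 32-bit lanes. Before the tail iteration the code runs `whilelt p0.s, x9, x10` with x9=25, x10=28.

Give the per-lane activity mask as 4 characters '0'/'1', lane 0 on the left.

predicate = 1110

lane count: 128 div 32 = 4
p0[j] = (25+j < 28); true for j=0..2 → 3 lanes set
bits (lane 0 leftmost): 1110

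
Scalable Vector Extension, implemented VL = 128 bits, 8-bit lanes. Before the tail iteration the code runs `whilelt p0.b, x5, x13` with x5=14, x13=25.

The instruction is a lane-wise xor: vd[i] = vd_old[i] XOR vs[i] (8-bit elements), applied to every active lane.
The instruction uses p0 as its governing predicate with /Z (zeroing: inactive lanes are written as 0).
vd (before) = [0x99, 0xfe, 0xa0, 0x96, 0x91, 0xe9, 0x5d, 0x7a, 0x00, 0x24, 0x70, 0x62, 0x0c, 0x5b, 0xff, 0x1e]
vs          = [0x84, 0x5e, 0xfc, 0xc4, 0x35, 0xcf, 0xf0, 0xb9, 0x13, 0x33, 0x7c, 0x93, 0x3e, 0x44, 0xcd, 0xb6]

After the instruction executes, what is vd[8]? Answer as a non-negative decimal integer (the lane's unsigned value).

vd[8] = 19

128-bit reg / 8-bit elem → 16 lanes
active while 14+j < 25, i.e. j ∈ [0,11) capped at 16 ⇒ 11
  i=0: xor(0x99,0x84) → 29
  i=1: xor(0xfe,0x5e) → 160
  i=2: xor(0xa0,0xfc) → 92
  i=3: xor(0x96,0xc4) → 82
  i=4: xor(0x91,0x35) → 164
  i=5: xor(0xe9,0xcf) → 38
  i=6: xor(0x5d,0xf0) → 173
  i=7: xor(0x7a,0xb9) → 195
  i=8: xor(0x00,0x13) → 19
  i=9: xor(0x24,0x33) → 23
  i=10: xor(0x70,0x7c) → 12
  i=11: tail/zero → 0
  i=12: tail/zero → 0
  i=13: tail/zero → 0
  i=14: tail/zero → 0
  i=15: tail/zero → 0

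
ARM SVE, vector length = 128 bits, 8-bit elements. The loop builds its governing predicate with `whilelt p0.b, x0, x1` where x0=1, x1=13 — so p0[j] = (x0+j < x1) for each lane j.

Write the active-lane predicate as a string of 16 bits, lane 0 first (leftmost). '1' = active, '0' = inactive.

predicate = 1111111111110000

lane count: 128 div 8 = 16
whilelt: lane j active iff 1+j < 13 → j < 12 → 12 active
bits (lane 0 leftmost): 1111111111110000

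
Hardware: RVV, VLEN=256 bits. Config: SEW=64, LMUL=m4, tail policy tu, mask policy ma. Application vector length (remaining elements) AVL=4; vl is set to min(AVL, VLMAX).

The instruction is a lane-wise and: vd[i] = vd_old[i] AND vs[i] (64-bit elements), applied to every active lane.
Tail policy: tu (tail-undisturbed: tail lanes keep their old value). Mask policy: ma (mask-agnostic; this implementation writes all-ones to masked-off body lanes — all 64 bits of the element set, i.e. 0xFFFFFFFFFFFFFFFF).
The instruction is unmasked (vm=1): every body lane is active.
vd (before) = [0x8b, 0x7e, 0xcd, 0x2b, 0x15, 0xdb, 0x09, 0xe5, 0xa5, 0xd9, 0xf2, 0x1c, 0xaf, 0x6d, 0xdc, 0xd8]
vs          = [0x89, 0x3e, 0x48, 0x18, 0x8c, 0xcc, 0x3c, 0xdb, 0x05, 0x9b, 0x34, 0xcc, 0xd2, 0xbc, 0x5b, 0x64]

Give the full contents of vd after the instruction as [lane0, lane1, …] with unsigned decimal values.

VLMAX = VLEN×LMUL/SEW = 256×4/64 = 16
vl ← min(4, 16) = 4
lane  0: and(0x8b,0x89) ⇒ 0x89
lane  1: and(0x7e,0x3e) ⇒ 0x3e
lane  2: and(0xcd,0x48) ⇒ 0x48
lane  3: and(0x2b,0x18) ⇒ 0x08
lane  4: tail/keep ⇒ 0x15
lane  5: tail/keep ⇒ 0xdb
lane  6: tail/keep ⇒ 0x09
lane  7: tail/keep ⇒ 0xe5
lane  8: tail/keep ⇒ 0xa5
lane  9: tail/keep ⇒ 0xd9
lane 10: tail/keep ⇒ 0xf2
lane 11: tail/keep ⇒ 0x1c
lane 12: tail/keep ⇒ 0xaf
lane 13: tail/keep ⇒ 0x6d
lane 14: tail/keep ⇒ 0xdc
lane 15: tail/keep ⇒ 0xd8

vd = [137, 62, 72, 8, 21, 219, 9, 229, 165, 217, 242, 28, 175, 109, 220, 216]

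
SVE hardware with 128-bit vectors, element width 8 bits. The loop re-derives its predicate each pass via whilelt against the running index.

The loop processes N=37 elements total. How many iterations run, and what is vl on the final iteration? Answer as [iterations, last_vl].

128-bit reg / 8-bit elem → 16 lanes
iterations = ceil(37/16) = 3; final-pass vl = 5

[iterations, last_vl] = [3, 5]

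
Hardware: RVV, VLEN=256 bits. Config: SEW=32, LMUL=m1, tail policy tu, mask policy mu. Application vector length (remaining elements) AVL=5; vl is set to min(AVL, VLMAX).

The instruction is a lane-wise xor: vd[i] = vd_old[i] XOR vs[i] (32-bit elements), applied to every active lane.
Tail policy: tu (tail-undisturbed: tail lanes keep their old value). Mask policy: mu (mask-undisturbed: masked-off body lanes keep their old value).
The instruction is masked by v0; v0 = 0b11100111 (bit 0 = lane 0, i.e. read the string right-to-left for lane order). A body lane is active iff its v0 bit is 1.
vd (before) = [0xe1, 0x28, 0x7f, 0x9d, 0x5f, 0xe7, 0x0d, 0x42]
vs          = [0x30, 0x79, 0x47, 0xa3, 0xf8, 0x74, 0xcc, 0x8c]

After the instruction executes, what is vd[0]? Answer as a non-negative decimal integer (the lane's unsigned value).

vd[0] = 209

VLMAX = (256 × 1) / 32 = 8 lanes
AVL=5 ≤ VLMAX=8, so vl = 5
  i=0: xor(0xe1,0x30) → 209
  i=1: xor(0x28,0x79) → 81
  i=2: xor(0x7f,0x47) → 56
  i=3: mask-off/keep → 157
  i=4: mask-off/keep → 95
  i=5: tail/keep → 231
  i=6: tail/keep → 13
  i=7: tail/keep → 66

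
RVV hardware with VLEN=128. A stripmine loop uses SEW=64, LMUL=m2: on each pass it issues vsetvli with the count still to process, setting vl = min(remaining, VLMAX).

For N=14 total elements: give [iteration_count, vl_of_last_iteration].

[iterations, last_vl] = [4, 2]

VLMAX = VLEN×LMUL/SEW = 128×2/64 = 4
14 elements at 4/iter → 4 passes, remainder 2 on the last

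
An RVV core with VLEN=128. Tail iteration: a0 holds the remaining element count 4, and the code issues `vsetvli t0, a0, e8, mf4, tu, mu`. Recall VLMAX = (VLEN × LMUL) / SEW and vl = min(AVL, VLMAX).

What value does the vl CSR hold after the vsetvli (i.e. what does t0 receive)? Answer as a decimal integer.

lanes per group: 128·1/4/8 = 4
vl = min(AVL, VLMAX) = min(4, 4) = 4

vl = 4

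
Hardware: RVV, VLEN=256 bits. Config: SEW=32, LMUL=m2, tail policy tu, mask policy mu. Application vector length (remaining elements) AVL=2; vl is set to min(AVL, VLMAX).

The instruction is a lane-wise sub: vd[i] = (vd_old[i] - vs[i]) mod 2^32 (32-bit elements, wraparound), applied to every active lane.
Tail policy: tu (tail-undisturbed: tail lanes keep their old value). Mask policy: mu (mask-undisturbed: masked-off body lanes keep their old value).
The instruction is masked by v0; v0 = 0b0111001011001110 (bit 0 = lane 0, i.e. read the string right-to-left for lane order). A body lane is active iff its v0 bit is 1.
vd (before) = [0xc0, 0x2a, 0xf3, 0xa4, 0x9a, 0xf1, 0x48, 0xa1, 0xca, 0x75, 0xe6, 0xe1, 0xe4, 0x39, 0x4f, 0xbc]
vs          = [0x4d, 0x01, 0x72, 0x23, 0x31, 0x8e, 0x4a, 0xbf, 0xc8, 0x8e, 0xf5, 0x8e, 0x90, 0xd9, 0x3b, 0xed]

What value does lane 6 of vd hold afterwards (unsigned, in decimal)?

VLMAX = (256 × 2) / 32 = 16 lanes
vl ← min(2, 16) = 2
lane  0: mask-off/keep ⇒ 0xc0
lane  1: sub(0x2a,0x01) ⇒ 0x29
lane  2: tail/keep ⇒ 0xf3
lane  3: tail/keep ⇒ 0xa4
lane  4: tail/keep ⇒ 0x9a
lane  5: tail/keep ⇒ 0xf1
lane  6: tail/keep ⇒ 0x48
lane  7: tail/keep ⇒ 0xa1
lane  8: tail/keep ⇒ 0xca
lane  9: tail/keep ⇒ 0x75
lane 10: tail/keep ⇒ 0xe6
lane 11: tail/keep ⇒ 0xe1
lane 12: tail/keep ⇒ 0xe4
lane 13: tail/keep ⇒ 0x39
lane 14: tail/keep ⇒ 0x4f
lane 15: tail/keep ⇒ 0xbc

vd[6] = 72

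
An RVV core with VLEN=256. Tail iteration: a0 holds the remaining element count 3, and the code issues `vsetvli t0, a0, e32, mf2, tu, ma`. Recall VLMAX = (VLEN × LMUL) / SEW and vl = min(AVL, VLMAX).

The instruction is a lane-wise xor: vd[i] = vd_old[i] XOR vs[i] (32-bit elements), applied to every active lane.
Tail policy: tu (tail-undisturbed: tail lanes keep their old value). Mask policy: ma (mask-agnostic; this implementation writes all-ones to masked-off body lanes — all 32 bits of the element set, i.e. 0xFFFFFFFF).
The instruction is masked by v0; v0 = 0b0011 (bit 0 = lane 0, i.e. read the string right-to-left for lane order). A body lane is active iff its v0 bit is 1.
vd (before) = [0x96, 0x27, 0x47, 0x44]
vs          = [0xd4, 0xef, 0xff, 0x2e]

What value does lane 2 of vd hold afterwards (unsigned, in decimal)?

VLMAX = (256 × 1/2) / 32 = 4 lanes
vl ← min(3, 4) = 3
  i=0: xor(0x96,0xd4) → 66
  i=1: xor(0x27,0xef) → 200
  i=2: mask-off/ones → 4294967295
  i=3: tail/keep → 68

vd[2] = 4294967295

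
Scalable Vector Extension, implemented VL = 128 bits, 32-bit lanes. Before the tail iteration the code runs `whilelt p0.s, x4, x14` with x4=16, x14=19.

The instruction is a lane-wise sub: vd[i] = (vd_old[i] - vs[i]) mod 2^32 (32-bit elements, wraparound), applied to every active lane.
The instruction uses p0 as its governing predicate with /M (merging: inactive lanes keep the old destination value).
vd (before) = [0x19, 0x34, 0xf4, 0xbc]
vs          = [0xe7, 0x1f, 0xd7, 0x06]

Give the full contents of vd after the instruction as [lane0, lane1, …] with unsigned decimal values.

vd = [4294967090, 21, 29, 188]

register lanes = 128/32 = 4
whilelt: lane j active iff 16+j < 19 → j < 3 → 3 active
lane  0: sub(0x19,0xe7) ⇒ 0xffffff32
lane  1: sub(0x34,0x1f) ⇒ 0x15
lane  2: sub(0xf4,0xd7) ⇒ 0x1d
lane  3: tail/keep ⇒ 0xbc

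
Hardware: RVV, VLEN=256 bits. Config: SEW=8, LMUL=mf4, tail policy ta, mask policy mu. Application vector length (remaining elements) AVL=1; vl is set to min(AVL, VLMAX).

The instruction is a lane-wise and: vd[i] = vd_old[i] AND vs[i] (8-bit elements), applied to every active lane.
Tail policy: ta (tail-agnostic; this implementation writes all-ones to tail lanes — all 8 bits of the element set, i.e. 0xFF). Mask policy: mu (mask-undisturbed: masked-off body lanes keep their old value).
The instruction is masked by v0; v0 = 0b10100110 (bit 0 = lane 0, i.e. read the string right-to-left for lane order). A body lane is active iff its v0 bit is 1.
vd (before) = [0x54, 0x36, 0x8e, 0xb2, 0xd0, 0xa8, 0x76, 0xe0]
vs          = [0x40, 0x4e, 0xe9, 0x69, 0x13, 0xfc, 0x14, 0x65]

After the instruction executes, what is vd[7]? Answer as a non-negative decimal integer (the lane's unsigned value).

vd[7] = 255

lanes per group: 256·1/4/8 = 8
vl = min(AVL, VLMAX) = min(1, 8) = 1
  i=0: mask-off/keep → 84
  i=1: tail/ones → 255
  i=2: tail/ones → 255
  i=3: tail/ones → 255
  i=4: tail/ones → 255
  i=5: tail/ones → 255
  i=6: tail/ones → 255
  i=7: tail/ones → 255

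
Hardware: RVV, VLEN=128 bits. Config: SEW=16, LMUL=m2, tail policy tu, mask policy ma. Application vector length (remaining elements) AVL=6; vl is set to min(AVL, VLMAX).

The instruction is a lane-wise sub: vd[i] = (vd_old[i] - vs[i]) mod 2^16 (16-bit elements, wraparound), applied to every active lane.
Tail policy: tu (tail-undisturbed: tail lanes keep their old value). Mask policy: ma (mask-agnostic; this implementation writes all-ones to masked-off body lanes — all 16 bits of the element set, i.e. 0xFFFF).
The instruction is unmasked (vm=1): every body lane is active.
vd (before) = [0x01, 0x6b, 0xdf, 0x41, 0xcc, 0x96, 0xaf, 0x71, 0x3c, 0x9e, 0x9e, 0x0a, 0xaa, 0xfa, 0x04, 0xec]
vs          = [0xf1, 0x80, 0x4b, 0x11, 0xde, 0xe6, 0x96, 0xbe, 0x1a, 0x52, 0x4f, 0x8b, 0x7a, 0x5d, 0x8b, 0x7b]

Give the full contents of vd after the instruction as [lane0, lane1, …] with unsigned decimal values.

vd = [65296, 65515, 148, 48, 65518, 65456, 175, 113, 60, 158, 158, 10, 170, 250, 4, 236]

lanes per group: 128·2/16 = 16
AVL=6 ≤ VLMAX=16, so vl = 6
  i=0: sub(0x01,0xf1) → 65296
  i=1: sub(0x6b,0x80) → 65515
  i=2: sub(0xdf,0x4b) → 148
  i=3: sub(0x41,0x11) → 48
  i=4: sub(0xcc,0xde) → 65518
  i=5: sub(0x96,0xe6) → 65456
  i=6: tail/keep → 175
  i=7: tail/keep → 113
  i=8: tail/keep → 60
  i=9: tail/keep → 158
  i=10: tail/keep → 158
  i=11: tail/keep → 10
  i=12: tail/keep → 170
  i=13: tail/keep → 250
  i=14: tail/keep → 4
  i=15: tail/keep → 236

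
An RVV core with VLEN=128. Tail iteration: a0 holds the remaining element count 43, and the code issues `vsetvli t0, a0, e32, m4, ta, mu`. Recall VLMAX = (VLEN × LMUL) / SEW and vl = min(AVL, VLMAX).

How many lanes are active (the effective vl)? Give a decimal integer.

vl = 16

VLMAX = VLEN×LMUL/SEW = 128×4/32 = 16
AVL=43 > VLMAX=16, so vl = 16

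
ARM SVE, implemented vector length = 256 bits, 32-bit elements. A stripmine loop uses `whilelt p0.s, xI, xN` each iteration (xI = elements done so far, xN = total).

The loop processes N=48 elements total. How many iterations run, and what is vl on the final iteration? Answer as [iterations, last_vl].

register lanes = 256/32 = 8
iterations = ceil(48/8) = 6; final-pass vl = 8

[iterations, last_vl] = [6, 8]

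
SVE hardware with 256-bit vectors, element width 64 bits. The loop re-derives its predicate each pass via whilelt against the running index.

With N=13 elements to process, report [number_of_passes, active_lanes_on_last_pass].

[iterations, last_vl] = [4, 1]

256-bit reg / 64-bit elem → 4 lanes
iterations = ceil(13/4) = 4; final-pass vl = 1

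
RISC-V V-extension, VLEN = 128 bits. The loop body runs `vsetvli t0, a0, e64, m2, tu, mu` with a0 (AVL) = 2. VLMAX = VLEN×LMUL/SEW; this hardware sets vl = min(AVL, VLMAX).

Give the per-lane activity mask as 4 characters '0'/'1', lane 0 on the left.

lanes per group: 128·2/64 = 4
vl = min(AVL, VLMAX) = min(2, 4) = 2
bits (lane 0 leftmost): 1100

predicate = 1100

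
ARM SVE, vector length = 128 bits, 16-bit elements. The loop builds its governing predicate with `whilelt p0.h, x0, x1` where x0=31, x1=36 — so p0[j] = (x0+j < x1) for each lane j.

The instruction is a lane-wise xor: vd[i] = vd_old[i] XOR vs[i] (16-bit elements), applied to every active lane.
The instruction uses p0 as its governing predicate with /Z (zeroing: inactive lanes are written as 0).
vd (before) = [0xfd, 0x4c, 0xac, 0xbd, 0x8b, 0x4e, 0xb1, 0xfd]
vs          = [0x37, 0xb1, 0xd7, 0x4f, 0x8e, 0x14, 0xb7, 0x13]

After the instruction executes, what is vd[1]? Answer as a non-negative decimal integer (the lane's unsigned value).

lane count: 128 div 16 = 8
whilelt: lane j active iff 31+j < 36 → j < 5 → 5 active
lane  0: xor(0xfd,0x37) ⇒ 0xca
lane  1: xor(0x4c,0xb1) ⇒ 0xfd
lane  2: xor(0xac,0xd7) ⇒ 0x7b
lane  3: xor(0xbd,0x4f) ⇒ 0xf2
lane  4: xor(0x8b,0x8e) ⇒ 0x05
lane  5: tail/zero ⇒ 0x00
lane  6: tail/zero ⇒ 0x00
lane  7: tail/zero ⇒ 0x00

vd[1] = 253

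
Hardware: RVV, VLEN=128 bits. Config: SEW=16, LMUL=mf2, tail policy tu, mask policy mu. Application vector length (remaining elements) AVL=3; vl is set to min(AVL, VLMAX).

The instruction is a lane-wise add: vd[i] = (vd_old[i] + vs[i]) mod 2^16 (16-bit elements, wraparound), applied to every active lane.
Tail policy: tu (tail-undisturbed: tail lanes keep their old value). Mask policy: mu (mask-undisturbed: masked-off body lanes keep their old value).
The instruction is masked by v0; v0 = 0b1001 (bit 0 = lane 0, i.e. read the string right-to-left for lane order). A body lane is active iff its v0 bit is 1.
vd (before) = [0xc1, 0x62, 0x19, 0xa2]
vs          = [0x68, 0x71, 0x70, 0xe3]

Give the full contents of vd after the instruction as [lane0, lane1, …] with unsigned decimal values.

vd = [297, 98, 25, 162]

VLMAX = (128 × 1/2) / 16 = 4 lanes
AVL=3 ≤ VLMAX=4, so vl = 3
vd[0] add(0xc1,0x68) -> 0x129
vd[1] mask-off/keep -> 0x62
vd[2] mask-off/keep -> 0x19
vd[3] tail/keep -> 0xa2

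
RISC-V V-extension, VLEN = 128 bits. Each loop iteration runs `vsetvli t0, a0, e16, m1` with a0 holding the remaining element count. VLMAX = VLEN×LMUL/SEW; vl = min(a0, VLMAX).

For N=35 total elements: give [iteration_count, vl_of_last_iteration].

[iterations, last_vl] = [5, 3]

lanes per group: 128·1/16 = 8
iterations = ceil(35/8) = 5; final-pass vl = 3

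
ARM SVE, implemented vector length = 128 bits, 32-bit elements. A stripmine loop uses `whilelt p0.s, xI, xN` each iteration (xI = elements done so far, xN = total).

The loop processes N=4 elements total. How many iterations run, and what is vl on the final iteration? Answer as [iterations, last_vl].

128-bit reg / 32-bit elem → 4 lanes
4 elements at 4/iter → 1 passes, remainder 4 on the last

[iterations, last_vl] = [1, 4]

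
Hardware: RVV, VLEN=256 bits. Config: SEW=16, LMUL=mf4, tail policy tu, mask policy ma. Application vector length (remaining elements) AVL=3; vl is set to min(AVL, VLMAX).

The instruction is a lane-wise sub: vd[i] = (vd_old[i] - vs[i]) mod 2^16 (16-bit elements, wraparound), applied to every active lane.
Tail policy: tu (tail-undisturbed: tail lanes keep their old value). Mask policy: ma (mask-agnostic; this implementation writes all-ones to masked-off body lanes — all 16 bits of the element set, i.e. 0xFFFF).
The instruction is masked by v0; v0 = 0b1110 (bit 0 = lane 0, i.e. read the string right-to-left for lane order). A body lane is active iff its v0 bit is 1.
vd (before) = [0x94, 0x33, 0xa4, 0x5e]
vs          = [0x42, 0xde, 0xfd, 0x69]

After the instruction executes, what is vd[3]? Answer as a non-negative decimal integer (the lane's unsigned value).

lanes per group: 256·1/4/16 = 4
vl ← min(3, 4) = 3
vd[0] mask-off/ones -> 0xffff
vd[1] sub(0x33,0xde) -> 0xff55
vd[2] sub(0xa4,0xfd) -> 0xffa7
vd[3] tail/keep -> 0x5e

vd[3] = 94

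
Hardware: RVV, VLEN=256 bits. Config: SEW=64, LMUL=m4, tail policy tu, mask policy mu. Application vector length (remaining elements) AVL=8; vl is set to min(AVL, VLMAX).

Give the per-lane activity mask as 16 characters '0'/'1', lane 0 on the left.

VLMAX = (256 × 4) / 64 = 16 lanes
vl ← min(8, 16) = 8
bits (lane 0 leftmost): 1111111100000000

predicate = 1111111100000000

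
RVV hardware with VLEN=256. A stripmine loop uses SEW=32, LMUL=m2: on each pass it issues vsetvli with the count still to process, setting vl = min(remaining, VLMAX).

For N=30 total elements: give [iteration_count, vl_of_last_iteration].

[iterations, last_vl] = [2, 14]

VLMAX = VLEN×LMUL/SEW = 256×2/32 = 16
iterations = ceil(30/16) = 2; final-pass vl = 14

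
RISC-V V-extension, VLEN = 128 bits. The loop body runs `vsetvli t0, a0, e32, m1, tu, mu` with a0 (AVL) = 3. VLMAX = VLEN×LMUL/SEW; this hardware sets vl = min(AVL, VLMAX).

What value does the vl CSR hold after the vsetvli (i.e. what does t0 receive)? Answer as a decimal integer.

vl = 3

VLMAX = (128 × 1) / 32 = 4 lanes
vl ← min(3, 4) = 3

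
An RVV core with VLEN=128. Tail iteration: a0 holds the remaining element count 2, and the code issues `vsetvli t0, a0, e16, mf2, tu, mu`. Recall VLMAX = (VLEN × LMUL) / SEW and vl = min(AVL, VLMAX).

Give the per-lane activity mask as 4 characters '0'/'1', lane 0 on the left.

predicate = 1100

lanes per group: 128·1/2/16 = 4
vl = min(AVL, VLMAX) = min(2, 4) = 2
bits (lane 0 leftmost): 1100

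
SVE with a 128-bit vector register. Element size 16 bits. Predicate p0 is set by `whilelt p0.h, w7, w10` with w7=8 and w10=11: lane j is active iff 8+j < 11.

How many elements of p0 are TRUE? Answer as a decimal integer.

lane count: 128 div 16 = 8
active while 8+j < 11, i.e. j ∈ [0,3) capped at 8 ⇒ 3

vl = 3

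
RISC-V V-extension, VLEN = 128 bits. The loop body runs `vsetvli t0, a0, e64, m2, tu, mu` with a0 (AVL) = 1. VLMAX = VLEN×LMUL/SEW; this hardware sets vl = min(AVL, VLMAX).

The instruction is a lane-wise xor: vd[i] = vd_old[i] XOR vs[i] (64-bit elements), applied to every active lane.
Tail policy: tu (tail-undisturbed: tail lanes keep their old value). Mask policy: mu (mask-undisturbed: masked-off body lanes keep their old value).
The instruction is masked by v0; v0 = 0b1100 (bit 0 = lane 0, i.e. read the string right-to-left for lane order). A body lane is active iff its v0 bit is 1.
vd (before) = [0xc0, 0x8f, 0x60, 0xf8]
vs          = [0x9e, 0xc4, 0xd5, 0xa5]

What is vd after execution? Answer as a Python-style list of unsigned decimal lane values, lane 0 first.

vd = [192, 143, 96, 248]

lanes per group: 128·2/64 = 4
AVL=1 ≤ VLMAX=4, so vl = 1
  i=0: mask-off/keep → 192
  i=1: tail/keep → 143
  i=2: tail/keep → 96
  i=3: tail/keep → 248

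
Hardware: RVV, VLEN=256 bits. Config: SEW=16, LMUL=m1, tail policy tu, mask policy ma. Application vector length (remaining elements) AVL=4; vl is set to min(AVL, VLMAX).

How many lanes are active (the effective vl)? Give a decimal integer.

VLMAX = VLEN×LMUL/SEW = 256×1/16 = 16
vl ← min(4, 16) = 4

vl = 4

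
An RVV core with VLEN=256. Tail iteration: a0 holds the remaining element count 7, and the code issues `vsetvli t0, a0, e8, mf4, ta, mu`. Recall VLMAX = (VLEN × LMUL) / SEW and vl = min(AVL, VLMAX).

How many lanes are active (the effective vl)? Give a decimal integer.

lanes per group: 256·1/4/8 = 8
AVL=7 ≤ VLMAX=8, so vl = 7

vl = 7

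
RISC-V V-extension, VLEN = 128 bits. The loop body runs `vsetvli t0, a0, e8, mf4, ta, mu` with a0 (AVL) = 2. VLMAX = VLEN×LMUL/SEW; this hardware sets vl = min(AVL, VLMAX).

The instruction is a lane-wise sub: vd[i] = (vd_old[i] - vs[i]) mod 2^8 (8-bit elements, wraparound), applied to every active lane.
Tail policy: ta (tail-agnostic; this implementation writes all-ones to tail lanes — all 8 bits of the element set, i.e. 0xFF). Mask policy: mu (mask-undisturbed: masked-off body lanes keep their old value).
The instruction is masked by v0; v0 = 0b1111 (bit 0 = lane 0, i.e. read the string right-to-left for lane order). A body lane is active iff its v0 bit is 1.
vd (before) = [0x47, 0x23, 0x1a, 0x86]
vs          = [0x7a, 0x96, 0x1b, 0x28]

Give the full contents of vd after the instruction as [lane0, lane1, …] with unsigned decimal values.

VLMAX = VLEN×LMUL/SEW = 128×1/4/8 = 4
vl = min(AVL, VLMAX) = min(2, 4) = 2
vd[0] sub(0x47,0x7a) -> 0xcd
vd[1] sub(0x23,0x96) -> 0x8d
vd[2] tail/ones -> 0xff
vd[3] tail/ones -> 0xff

vd = [205, 141, 255, 255]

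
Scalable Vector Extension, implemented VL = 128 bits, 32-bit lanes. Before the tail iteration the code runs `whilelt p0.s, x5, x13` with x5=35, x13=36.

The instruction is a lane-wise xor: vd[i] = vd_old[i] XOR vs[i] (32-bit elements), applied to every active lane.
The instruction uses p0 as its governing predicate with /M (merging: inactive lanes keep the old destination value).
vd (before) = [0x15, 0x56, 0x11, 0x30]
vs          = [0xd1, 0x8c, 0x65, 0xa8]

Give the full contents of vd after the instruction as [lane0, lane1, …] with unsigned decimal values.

vd = [196, 86, 17, 48]

lane count: 128 div 32 = 4
active while 35+j < 36, i.e. j ∈ [0,1) capped at 4 ⇒ 1
  i=0: xor(0x15,0xd1) → 196
  i=1: tail/keep → 86
  i=2: tail/keep → 17
  i=3: tail/keep → 48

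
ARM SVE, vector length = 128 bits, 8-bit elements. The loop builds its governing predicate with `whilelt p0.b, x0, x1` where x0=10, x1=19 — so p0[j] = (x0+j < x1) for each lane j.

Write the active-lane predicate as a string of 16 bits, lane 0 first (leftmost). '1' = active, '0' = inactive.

predicate = 1111111110000000

128-bit reg / 8-bit elem → 16 lanes
p0[j] = (10+j < 19); true for j=0..8 → 9 lanes set
bits (lane 0 leftmost): 1111111110000000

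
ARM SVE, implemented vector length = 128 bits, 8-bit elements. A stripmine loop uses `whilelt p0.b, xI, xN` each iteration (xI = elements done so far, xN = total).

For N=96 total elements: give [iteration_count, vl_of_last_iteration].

lane count: 128 div 8 = 16
iterations = ceil(96/16) = 6; final-pass vl = 16

[iterations, last_vl] = [6, 16]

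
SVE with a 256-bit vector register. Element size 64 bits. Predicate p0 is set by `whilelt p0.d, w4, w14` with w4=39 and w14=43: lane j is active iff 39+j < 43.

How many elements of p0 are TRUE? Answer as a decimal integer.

lane count: 256 div 64 = 4
whilelt: lane j active iff 39+j < 43 → j < 4 → 4 active

vl = 4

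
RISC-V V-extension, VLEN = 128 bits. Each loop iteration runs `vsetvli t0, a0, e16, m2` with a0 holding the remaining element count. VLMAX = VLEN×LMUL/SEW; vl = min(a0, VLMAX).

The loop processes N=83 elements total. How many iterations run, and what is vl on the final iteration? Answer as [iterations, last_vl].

VLMAX = VLEN×LMUL/SEW = 128×2/16 = 16
N=83: ⌈83/16⌉ = 6 iters; last vl = 83 − 5×16 = 3

[iterations, last_vl] = [6, 3]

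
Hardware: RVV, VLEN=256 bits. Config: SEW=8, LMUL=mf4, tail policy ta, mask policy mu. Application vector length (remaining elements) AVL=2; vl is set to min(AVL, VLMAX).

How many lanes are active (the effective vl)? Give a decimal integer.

lanes per group: 256·1/4/8 = 8
AVL=2 ≤ VLMAX=8, so vl = 2

vl = 2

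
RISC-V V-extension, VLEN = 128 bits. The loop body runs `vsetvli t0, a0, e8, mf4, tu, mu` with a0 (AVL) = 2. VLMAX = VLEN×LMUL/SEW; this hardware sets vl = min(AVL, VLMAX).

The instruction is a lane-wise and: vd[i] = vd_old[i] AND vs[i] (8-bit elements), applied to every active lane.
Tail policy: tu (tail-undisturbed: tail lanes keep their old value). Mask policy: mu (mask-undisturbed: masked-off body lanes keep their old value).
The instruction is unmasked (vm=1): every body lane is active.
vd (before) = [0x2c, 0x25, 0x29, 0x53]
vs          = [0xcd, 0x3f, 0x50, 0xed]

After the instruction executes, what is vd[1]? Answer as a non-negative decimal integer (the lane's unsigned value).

lanes per group: 128·1/4/8 = 4
vl ← min(2, 4) = 2
[0] and(0x2c,0xcd) = 0x0c
[1] and(0x25,0x3f) = 0x25
[2] tail/keep = 0x29
[3] tail/keep = 0x53

vd[1] = 37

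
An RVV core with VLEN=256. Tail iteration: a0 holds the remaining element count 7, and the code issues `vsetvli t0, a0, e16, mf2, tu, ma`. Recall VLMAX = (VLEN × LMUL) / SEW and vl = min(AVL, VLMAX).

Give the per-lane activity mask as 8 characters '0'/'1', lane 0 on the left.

predicate = 11111110

lanes per group: 256·1/2/16 = 8
AVL=7 ≤ VLMAX=8, so vl = 7
bits (lane 0 leftmost): 11111110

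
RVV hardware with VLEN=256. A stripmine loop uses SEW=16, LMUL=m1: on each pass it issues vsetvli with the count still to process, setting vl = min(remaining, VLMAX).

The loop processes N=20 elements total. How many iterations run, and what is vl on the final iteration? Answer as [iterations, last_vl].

VLMAX = (256 × 1) / 16 = 16 lanes
20 elements at 16/iter → 2 passes, remainder 4 on the last

[iterations, last_vl] = [2, 4]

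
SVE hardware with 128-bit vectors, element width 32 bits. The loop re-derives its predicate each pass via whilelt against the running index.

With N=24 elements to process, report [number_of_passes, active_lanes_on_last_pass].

lane count: 128 div 32 = 4
N=24: ⌈24/4⌉ = 6 iters; last vl = 24 − 5×4 = 4

[iterations, last_vl] = [6, 4]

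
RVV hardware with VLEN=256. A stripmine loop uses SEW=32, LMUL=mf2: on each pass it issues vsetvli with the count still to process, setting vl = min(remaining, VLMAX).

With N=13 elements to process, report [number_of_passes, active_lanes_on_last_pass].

[iterations, last_vl] = [4, 1]

VLMAX = (256 × 1/2) / 32 = 4 lanes
N=13: ⌈13/4⌉ = 4 iters; last vl = 13 − 3×4 = 1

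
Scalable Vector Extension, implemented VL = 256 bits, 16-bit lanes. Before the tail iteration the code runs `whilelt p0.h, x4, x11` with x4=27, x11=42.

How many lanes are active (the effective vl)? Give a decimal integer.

lane count: 256 div 16 = 16
p0[j] = (27+j < 42); true for j=0..14 → 15 lanes set

vl = 15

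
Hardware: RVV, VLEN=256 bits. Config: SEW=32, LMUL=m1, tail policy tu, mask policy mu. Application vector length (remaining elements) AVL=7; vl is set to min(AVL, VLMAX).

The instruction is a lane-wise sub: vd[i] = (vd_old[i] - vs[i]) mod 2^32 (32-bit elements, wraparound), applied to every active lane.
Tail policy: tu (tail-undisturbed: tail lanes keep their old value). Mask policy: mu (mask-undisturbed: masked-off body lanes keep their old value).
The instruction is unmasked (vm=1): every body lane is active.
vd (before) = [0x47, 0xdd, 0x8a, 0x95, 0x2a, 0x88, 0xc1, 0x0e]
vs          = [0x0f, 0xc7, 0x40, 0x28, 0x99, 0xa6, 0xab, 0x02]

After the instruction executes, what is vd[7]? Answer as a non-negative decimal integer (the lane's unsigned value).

VLMAX = (256 × 1) / 32 = 8 lanes
vl ← min(7, 8) = 7
vd[0] sub(0x47,0x0f) -> 0x38
vd[1] sub(0xdd,0xc7) -> 0x16
vd[2] sub(0x8a,0x40) -> 0x4a
vd[3] sub(0x95,0x28) -> 0x6d
vd[4] sub(0x2a,0x99) -> 0xffffff91
vd[5] sub(0x88,0xa6) -> 0xffffffe2
vd[6] sub(0xc1,0xab) -> 0x16
vd[7] tail/keep -> 0x0e

vd[7] = 14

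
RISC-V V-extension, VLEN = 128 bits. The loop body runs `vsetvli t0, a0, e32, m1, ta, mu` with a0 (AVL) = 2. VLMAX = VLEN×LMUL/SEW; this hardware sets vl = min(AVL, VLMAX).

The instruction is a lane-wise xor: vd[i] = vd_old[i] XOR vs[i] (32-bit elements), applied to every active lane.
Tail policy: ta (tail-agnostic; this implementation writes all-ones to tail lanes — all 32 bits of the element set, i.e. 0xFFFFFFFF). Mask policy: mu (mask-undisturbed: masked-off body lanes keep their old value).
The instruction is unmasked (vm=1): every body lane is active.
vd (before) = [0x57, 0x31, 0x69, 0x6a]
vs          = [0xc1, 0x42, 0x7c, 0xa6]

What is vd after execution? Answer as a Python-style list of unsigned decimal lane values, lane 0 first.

vd = [150, 115, 4294967295, 4294967295]

VLMAX = VLEN×LMUL/SEW = 128×1/32 = 4
vl = min(AVL, VLMAX) = min(2, 4) = 2
[0] xor(0x57,0xc1) = 0x96
[1] xor(0x31,0x42) = 0x73
[2] tail/ones = 0xffffffff
[3] tail/ones = 0xffffffff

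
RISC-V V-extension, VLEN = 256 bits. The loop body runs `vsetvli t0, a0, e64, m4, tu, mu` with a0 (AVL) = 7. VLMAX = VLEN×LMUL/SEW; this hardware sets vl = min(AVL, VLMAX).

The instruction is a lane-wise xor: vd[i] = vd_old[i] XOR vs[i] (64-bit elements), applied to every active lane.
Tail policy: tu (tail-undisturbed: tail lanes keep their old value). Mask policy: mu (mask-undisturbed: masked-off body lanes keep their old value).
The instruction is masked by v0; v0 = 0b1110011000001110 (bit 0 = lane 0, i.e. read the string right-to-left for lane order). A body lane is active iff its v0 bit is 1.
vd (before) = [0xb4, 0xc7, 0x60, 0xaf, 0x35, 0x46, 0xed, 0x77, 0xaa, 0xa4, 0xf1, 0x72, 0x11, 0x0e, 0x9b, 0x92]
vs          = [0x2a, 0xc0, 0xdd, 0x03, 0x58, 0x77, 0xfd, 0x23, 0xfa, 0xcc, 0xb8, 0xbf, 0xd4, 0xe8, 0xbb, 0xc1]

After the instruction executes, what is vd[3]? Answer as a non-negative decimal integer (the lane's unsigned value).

vd[3] = 172

VLMAX = (256 × 4) / 64 = 16 lanes
vl ← min(7, 16) = 7
  i=0: mask-off/keep → 180
  i=1: xor(0xc7,0xc0) → 7
  i=2: xor(0x60,0xdd) → 189
  i=3: xor(0xaf,0x03) → 172
  i=4: mask-off/keep → 53
  i=5: mask-off/keep → 70
  i=6: mask-off/keep → 237
  i=7: tail/keep → 119
  i=8: tail/keep → 170
  i=9: tail/keep → 164
  i=10: tail/keep → 241
  i=11: tail/keep → 114
  i=12: tail/keep → 17
  i=13: tail/keep → 14
  i=14: tail/keep → 155
  i=15: tail/keep → 146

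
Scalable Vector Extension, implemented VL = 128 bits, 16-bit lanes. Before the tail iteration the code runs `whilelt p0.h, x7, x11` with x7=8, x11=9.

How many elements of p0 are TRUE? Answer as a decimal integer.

128-bit reg / 16-bit elem → 8 lanes
active while 8+j < 9, i.e. j ∈ [0,1) capped at 8 ⇒ 1

vl = 1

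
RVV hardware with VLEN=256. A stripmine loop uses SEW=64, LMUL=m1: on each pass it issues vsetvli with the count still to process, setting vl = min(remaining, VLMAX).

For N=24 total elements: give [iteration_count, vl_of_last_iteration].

[iterations, last_vl] = [6, 4]

VLMAX = VLEN×LMUL/SEW = 256×1/64 = 4
iterations = ceil(24/4) = 6; final-pass vl = 4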